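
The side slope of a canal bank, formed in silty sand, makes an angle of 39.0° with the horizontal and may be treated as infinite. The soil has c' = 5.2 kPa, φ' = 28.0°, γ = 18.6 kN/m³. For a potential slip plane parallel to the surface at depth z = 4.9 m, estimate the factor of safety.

FS = 0.77

For an infinite slope with a slip plane parallel to the surface (no pore pressure): FS = [c' + γz cos²β tanφ'] / [γz sinβ cosβ].
γz = 18.6·4.9 = 91.14 kN/m²
Numerator = 5.2 + 91.14·cos²39.0°·tan28.0° = 5.2 + 91.14·0.6040·0.5317 = 34.468 kPa
Denominator = 91.14·sin39.0°·cos39.0° = 91.14·0.6293·0.7771 = 44.574 kPa
FS = 34.468 / 44.574 = 0.773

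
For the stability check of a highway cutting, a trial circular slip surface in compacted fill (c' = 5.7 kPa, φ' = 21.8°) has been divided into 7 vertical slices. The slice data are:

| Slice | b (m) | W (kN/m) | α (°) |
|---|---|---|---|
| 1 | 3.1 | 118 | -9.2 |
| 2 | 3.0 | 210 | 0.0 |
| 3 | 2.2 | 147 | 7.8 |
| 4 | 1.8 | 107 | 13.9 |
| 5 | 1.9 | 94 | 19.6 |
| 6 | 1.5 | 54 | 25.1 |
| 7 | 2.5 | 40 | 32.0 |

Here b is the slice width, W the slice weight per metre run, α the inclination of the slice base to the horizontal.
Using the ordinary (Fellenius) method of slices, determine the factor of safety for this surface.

Ordinary method of slices: FS = Σ[c'·Δl_i + (W_i cosα_i)·tanφ'] / Σ W_i sinα_i, with Δl_i = b_i / cosα_i.
Slice 1: Δl = 3.1/cos(-9.2°) = 3.140 m; N'_1 = 118·cos(-9.2°) = 116.5; c'Δl = 17.90; W sinα = -18.9
Slice 2: Δl = 3.0/cos0.0° = 3.000 m; N'_2 = 210·cos0.0° = 210.0; c'Δl = 17.10; W sinα = 0.0
Slice 3: Δl = 2.2/cos7.8° = 2.221 m; N'_3 = 147·cos7.8° = 145.6; c'Δl = 12.66; W sinα = 20.0
Slice 4: Δl = 1.8/cos13.9° = 1.854 m; N'_4 = 107·cos13.9° = 103.9; c'Δl = 10.57; W sinα = 25.7
Slice 5: Δl = 1.9/cos19.6° = 2.017 m; N'_5 = 94·cos19.6° = 88.6; c'Δl = 11.50; W sinα = 31.5
Slice 6: Δl = 1.5/cos25.1° = 1.656 m; N'_6 = 54·cos25.1° = 48.9; c'Δl = 9.44; W sinα = 22.9
Slice 7: Δl = 2.5/cos32.0° = 2.948 m; N'_7 = 40·cos32.0° = 33.9; c'Δl = 16.80; W sinα = 21.2
Σc'Δl = 96.0 kN/m; ΣN' = 747.4 kN/m; ΣW sinα = 102.4 kN/m
Resisting = 96.0 + 747.4·tan21.8° = 96.0 + 298.9 = 394.9 kN/m
FS = 394.9 / 102.4 = 3.855

FS = 3.86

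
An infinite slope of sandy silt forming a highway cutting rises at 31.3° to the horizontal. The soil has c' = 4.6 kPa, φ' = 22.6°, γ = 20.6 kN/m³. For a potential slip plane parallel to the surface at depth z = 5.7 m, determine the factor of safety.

FS = 0.77

For an infinite slope with a slip plane parallel to the surface (no pore pressure): FS = [c' + γz cos²β tanφ'] / [γz sinβ cosβ].
γz = 20.6·5.7 = 117.42 kN/m²
Numerator = 4.6 + 117.42·cos²31.3°·tan22.6° = 4.6 + 117.42·0.7301·0.4163 = 40.285 kPa
Denominator = 117.42·sin31.3°·cos31.3° = 117.42·0.5195·0.8545 = 52.124 kPa
FS = 40.285 / 52.124 = 0.773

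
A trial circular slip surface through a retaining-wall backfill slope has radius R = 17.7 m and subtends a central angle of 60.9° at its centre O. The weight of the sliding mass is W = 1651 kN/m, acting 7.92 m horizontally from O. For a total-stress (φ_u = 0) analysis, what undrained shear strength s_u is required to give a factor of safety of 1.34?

FS = s_u·L_a·R / (W·d), so s_u = FS·W·d / (L_a·R).
Arc length L_a = R·θ = 17.7·(60.9°·π/180) = 17.7·1.0629 = 18.81 m
s_u = 1.34·1651·7.92 / (18.81·17.7) = 17521.7 / 333.00 = 52.62 kPa

s_u = 52.6 kPa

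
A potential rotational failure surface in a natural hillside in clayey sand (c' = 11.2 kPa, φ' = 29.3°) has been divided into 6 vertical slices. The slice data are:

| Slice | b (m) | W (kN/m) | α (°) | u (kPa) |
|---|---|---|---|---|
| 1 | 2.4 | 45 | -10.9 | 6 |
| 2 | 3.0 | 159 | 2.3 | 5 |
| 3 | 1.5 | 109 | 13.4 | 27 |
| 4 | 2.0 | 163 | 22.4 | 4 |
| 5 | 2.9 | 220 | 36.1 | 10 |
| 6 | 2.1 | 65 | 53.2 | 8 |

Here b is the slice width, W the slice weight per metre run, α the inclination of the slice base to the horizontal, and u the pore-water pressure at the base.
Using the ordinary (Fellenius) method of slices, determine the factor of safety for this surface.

FS = 1.80

Ordinary method of slices: FS = Σ[c'·Δl_i + (W_i cosα_i − u_i·Δl_i)·tanφ'] / Σ W_i sinα_i, with Δl_i = b_i / cosα_i.
Slice 1: Δl = 2.4/cos(-10.9°) = 2.444 m; N'_1 = 45·cos(-10.9°) − 6·2.444 = 29.5; c'Δl = 27.37; W sinα = -8.5
Slice 2: Δl = 3.0/cos2.3° = 3.002 m; N'_2 = 159·cos2.3° − 5·3.002 = 143.9; c'Δl = 33.63; W sinα = 6.4
Slice 3: Δl = 1.5/cos13.4° = 1.542 m; N'_3 = 109·cos13.4° − 27·1.542 = 64.4; c'Δl = 17.27; W sinα = 25.3
Slice 4: Δl = 2.0/cos22.4° = 2.163 m; N'_4 = 163·cos22.4° − 4·2.163 = 142.0; c'Δl = 24.23; W sinα = 62.1
Slice 5: Δl = 2.9/cos36.1° = 3.589 m; N'_5 = 220·cos36.1° − 10·3.589 = 141.9; c'Δl = 40.20; W sinα = 129.6
Slice 6: Δl = 2.1/cos53.2° = 3.506 m; N'_6 = 65·cos53.2° − 8·3.506 = 10.9; c'Δl = 39.26; W sinα = 52.0
Σc'Δl = 182.0 kN/m; ΣN' = 532.6 kN/m; ΣW sinα = 266.9 kN/m
Resisting = 182.0 + 532.6·tan29.3° = 182.0 + 298.9 = 480.8 kN/m
FS = 480.8 / 266.9 = 1.801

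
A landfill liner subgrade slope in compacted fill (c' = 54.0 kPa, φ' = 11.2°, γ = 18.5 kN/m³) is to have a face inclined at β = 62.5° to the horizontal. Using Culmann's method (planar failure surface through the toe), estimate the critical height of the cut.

Culmann's analysis gives the critical failure plane at α_cr = (β + φ')/2 = (62.5 + 11.2)/2 = 36.9°, and the critical height
H_c = (4c'/γ) · sinβ cosφ' / [1 − cos(β − φ')]
    = (4·54.0/18.5) · sin62.5°·cos11.2° / [1 − cos(51.3°)]
    = 11.676 · 0.8870·0.9810 / [1 − 0.6252]
    = 11.676 · 0.8701 / 0.3748
    = 27.11 m

H_c = 27.11 m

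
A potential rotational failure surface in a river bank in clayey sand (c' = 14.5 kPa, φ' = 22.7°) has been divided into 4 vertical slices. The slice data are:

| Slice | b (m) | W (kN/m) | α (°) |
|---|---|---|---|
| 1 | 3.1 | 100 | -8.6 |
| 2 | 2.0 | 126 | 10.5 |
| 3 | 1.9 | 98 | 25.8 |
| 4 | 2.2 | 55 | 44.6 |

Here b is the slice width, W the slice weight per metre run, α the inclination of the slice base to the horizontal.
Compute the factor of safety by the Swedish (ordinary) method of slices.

FS = 3.32

Ordinary method of slices: FS = Σ[c'·Δl_i + (W_i cosα_i)·tanφ'] / Σ W_i sinα_i, with Δl_i = b_i / cosα_i.
Slice 1: Δl = 3.1/cos(-8.6°) = 3.135 m; N'_1 = 100·cos(-8.6°) = 98.9; c'Δl = 45.46; W sinα = -15.0
Slice 2: Δl = 2.0/cos10.5° = 2.034 m; N'_2 = 126·cos10.5° = 123.9; c'Δl = 29.49; W sinα = 23.0
Slice 3: Δl = 1.9/cos25.8° = 2.110 m; N'_3 = 98·cos25.8° = 88.2; c'Δl = 30.60; W sinα = 42.7
Slice 4: Δl = 2.2/cos44.6° = 3.090 m; N'_4 = 55·cos44.6° = 39.2; c'Δl = 44.80; W sinα = 38.6
Σc'Δl = 150.4 kN/m; ΣN' = 350.2 kN/m; ΣW sinα = 89.3 kN/m
Resisting = 150.4 + 350.2·tan22.7° = 150.4 + 146.5 = 296.8 kN/m
FS = 296.8 / 89.3 = 3.325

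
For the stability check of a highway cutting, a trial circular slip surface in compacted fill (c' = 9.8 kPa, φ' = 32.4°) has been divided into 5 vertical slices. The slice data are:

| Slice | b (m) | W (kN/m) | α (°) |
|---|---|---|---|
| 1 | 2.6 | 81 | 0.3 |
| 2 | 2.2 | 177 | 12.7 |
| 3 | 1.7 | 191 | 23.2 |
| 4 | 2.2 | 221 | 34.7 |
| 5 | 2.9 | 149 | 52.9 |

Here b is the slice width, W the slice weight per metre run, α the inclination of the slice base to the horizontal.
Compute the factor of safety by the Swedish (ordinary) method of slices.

Ordinary method of slices: FS = Σ[c'·Δl_i + (W_i cosα_i)·tanφ'] / Σ W_i sinα_i, with Δl_i = b_i / cosα_i.
Slice 1: Δl = 2.6/cos0.3° = 2.600 m; N'_1 = 81·cos0.3° = 81.0; c'Δl = 25.48; W sinα = 0.4
Slice 2: Δl = 2.2/cos12.7° = 2.255 m; N'_2 = 177·cos12.7° = 172.7; c'Δl = 22.10; W sinα = 38.9
Slice 3: Δl = 1.7/cos23.2° = 1.850 m; N'_3 = 191·cos23.2° = 175.6; c'Δl = 18.13; W sinα = 75.2
Slice 4: Δl = 2.2/cos34.7° = 2.676 m; N'_4 = 221·cos34.7° = 181.7; c'Δl = 26.22; W sinα = 125.8
Slice 5: Δl = 2.9/cos52.9° = 4.808 m; N'_5 = 149·cos52.9° = 89.9; c'Δl = 47.11; W sinα = 118.8
Σc'Δl = 139.0 kN/m; ΣN' = 700.8 kN/m; ΣW sinα = 359.2 kN/m
Resisting = 139.0 + 700.8·tan32.4° = 139.0 + 444.7 = 583.8 kN/m
FS = 583.8 / 359.2 = 1.625

FS = 1.63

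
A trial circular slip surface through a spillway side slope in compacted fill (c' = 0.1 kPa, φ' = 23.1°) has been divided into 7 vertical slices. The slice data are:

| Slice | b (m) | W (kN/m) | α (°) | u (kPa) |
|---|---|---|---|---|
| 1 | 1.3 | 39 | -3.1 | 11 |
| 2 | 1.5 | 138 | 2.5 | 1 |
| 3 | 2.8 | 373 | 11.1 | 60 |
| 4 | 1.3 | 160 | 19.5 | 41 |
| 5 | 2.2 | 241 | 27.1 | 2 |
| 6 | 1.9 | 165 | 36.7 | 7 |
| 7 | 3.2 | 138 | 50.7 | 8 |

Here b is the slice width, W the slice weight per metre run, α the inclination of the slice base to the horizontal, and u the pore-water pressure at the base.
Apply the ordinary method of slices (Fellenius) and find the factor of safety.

Ordinary method of slices: FS = Σ[c'·Δl_i + (W_i cosα_i − u_i·Δl_i)·tanφ'] / Σ W_i sinα_i, with Δl_i = b_i / cosα_i.
Slice 1: Δl = 1.3/cos(-3.1°) = 1.302 m; N'_1 = 39·cos(-3.1°) − 11·1.302 = 24.6; c'Δl = 0.13; W sinα = -2.1
Slice 2: Δl = 1.5/cos2.5° = 1.501 m; N'_2 = 138·cos2.5° − 1·1.501 = 136.4; c'Δl = 0.15; W sinα = 6.0
Slice 3: Δl = 2.8/cos11.1° = 2.853 m; N'_3 = 373·cos11.1° − 60·2.853 = 194.8; c'Δl = 0.29; W sinα = 71.8
Slice 4: Δl = 1.3/cos19.5° = 1.379 m; N'_4 = 160·cos19.5° − 41·1.379 = 94.3; c'Δl = 0.14; W sinα = 53.4
Slice 5: Δl = 2.2/cos27.1° = 2.471 m; N'_5 = 241·cos27.1° − 2·2.471 = 209.6; c'Δl = 0.25; W sinα = 109.8
Slice 6: Δl = 1.9/cos36.7° = 2.370 m; N'_6 = 165·cos36.7° − 7·2.370 = 115.7; c'Δl = 0.24; W sinα = 98.6
Slice 7: Δl = 3.2/cos50.7° = 5.052 m; N'_7 = 138·cos50.7° − 8·5.052 = 47.0; c'Δl = 0.51; W sinα = 106.8
Σc'Δl = 1.7 kN/m; ΣN' = 822.4 kN/m; ΣW sinα = 444.3 kN/m
Resisting = 1.7 + 822.4·tan23.1° = 1.7 + 350.8 = 352.5 kN/m
FS = 352.5 / 444.3 = 0.793

FS = 0.79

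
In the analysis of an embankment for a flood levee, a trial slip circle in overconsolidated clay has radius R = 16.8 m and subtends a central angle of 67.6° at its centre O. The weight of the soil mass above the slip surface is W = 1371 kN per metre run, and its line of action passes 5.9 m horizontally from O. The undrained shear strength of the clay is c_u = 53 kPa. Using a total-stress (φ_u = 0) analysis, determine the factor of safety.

FS = 2.18

Taking moments about the centre O, the resisting moment is provided by the undrained shear strength acting along the arc:
Arc length L_a = R·θ = 16.8·(67.6°·π/180) = 16.8·1.1798 = 19.82 m
M_R = c_u·L_a·R = 53·19.82·16.8 = 17648.9 kN·m/m
M_D = W·d = 1371·5.9 = 8088.9 kN·m/m
FS = M_R / M_D = 17648.9 / 8088.9 = 2.182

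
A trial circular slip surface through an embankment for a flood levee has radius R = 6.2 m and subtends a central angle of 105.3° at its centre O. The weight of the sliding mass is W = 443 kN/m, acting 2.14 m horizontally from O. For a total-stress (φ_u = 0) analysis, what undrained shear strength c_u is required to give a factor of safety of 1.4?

c_u = 18.8 kPa

FS = c_u·L_a·R / (W·d), so c_u = FS·W·d / (L_a·R).
Arc length L_a = R·θ = 6.2·(105.3°·π/180) = 6.2·1.8378 = 11.39 m
c_u = 1.4·443·2.14 / (11.39·6.2) = 1327.2 / 70.65 = 18.79 kPa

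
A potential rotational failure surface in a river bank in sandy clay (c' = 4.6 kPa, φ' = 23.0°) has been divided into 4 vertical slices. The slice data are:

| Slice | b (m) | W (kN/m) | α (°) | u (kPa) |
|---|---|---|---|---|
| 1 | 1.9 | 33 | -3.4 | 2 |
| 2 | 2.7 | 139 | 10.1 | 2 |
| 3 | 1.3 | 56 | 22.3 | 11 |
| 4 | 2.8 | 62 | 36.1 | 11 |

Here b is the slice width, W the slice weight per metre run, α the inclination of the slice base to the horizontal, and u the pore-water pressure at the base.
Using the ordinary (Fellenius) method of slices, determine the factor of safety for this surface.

Ordinary method of slices: FS = Σ[c'·Δl_i + (W_i cosα_i − u_i·Δl_i)·tanφ'] / Σ W_i sinα_i, with Δl_i = b_i / cosα_i.
Slice 1: Δl = 1.9/cos(-3.4°) = 1.903 m; N'_1 = 33·cos(-3.4°) − 2·1.903 = 29.1; c'Δl = 8.76; W sinα = -2.0
Slice 2: Δl = 2.7/cos10.1° = 2.743 m; N'_2 = 139·cos10.1° − 2·2.743 = 131.4; c'Δl = 12.62; W sinα = 24.4
Slice 3: Δl = 1.3/cos22.3° = 1.405 m; N'_3 = 56·cos22.3° − 11·1.405 = 36.4; c'Δl = 6.46; W sinα = 21.2
Slice 4: Δl = 2.8/cos36.1° = 3.465 m; N'_4 = 62·cos36.1° − 11·3.465 = 12.0; c'Δl = 15.94; W sinα = 36.5
Σc'Δl = 43.8 kN/m; ΣN' = 208.8 kN/m; ΣW sinα = 80.2 kN/m
Resisting = 43.8 + 208.8·tan23.0° = 43.8 + 88.6 = 132.4 kN/m
FS = 132.4 / 80.2 = 1.651

FS = 1.65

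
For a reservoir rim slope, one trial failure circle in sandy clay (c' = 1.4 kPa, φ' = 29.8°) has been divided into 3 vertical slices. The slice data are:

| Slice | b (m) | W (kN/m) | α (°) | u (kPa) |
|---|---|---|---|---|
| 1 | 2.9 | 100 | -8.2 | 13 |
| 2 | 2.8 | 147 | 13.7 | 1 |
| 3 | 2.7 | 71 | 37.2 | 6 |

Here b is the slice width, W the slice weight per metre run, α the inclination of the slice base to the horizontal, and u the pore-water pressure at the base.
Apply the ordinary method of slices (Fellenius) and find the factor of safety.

Ordinary method of slices: FS = Σ[c'·Δl_i + (W_i cosα_i − u_i·Δl_i)·tanφ'] / Σ W_i sinα_i, with Δl_i = b_i / cosα_i.
Slice 1: Δl = 2.9/cos(-8.2°) = 2.930 m; N'_1 = 100·cos(-8.2°) − 13·2.930 = 60.9; c'Δl = 4.10; W sinα = -14.3
Slice 2: Δl = 2.8/cos13.7° = 2.882 m; N'_2 = 147·cos13.7° − 1·2.882 = 139.9; c'Δl = 4.03; W sinα = 34.8
Slice 3: Δl = 2.7/cos37.2° = 3.390 m; N'_3 = 71·cos37.2° − 6·3.390 = 36.2; c'Δl = 4.75; W sinα = 42.9
Σc'Δl = 12.9 kN/m; ΣN' = 237.0 kN/m; ΣW sinα = 63.5 kN/m
Resisting = 12.9 + 237.0·tan29.8° = 12.9 + 135.8 = 148.6 kN/m
FS = 148.6 / 63.5 = 2.342

FS = 2.34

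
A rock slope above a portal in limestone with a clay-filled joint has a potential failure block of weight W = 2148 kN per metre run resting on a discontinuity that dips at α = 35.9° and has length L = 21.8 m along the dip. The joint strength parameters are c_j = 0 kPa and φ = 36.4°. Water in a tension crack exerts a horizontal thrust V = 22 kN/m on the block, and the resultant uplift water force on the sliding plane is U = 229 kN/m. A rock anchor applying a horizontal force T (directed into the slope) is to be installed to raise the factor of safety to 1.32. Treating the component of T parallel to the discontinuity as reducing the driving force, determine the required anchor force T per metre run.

Resolving forces along and normal to the sliding plane, with the horizontal anchor force T adding T·sinα to the effective normal force and T·cosα acting up the plane against the driving force:
FS = [c_jL + (W cosα − U − V sinα + T sinα) tanφ] / [W sinα + V cosα − T cosα]
Without the anchor: N' = 1498.1 kN/m, driving T_d = 1277.3 kN/m, resisting R = 0·21.8 + 1498.1·tan36.4° = 1104.5 kN/m, FS = 0.86.
Setting FS = 1.32 and solving for T:
1.32·(1277.3 − T cos35.9°) = 1104.5 + T sin35.9°·tan36.4°
T·(sin35.9°·tan36.4° + 1.32·cos35.9°) = 1.32·1277.3 − 1104.5
T·(0.5864·0.7373 + 1.32·0.8100) = 1686.1 − 1104.5 = 581.6
T·1.5016 = 581.6
T = 387.3 kN/m

T = 387 kN/m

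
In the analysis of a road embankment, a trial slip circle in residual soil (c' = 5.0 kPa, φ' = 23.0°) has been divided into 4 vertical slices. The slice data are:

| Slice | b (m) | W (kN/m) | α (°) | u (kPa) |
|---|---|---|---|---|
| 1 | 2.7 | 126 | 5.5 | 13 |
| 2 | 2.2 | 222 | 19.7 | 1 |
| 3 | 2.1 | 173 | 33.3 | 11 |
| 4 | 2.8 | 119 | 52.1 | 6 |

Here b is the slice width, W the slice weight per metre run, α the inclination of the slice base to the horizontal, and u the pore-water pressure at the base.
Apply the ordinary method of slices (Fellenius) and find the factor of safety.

Ordinary method of slices: FS = Σ[c'·Δl_i + (W_i cosα_i − u_i·Δl_i)·tanφ'] / Σ W_i sinα_i, with Δl_i = b_i / cosα_i.
Slice 1: Δl = 2.7/cos5.5° = 2.712 m; N'_1 = 126·cos5.5° − 13·2.712 = 90.2; c'Δl = 13.56; W sinα = 12.1
Slice 2: Δl = 2.2/cos19.7° = 2.337 m; N'_2 = 222·cos19.7° − 1·2.337 = 206.7; c'Δl = 11.68; W sinα = 74.8
Slice 3: Δl = 2.1/cos33.3° = 2.513 m; N'_3 = 173·cos33.3° − 11·2.513 = 117.0; c'Δl = 12.56; W sinα = 95.0
Slice 4: Δl = 2.8/cos52.1° = 4.558 m; N'_4 = 119·cos52.1° − 6·4.558 = 45.8; c'Δl = 22.79; W sinα = 93.9
Σc'Δl = 60.6 kN/m; ΣN' = 459.5 kN/m; ΣW sinα = 275.8 kN/m
Resisting = 60.6 + 459.5·tan23.0° = 60.6 + 195.1 = 255.7 kN/m
FS = 255.7 / 275.8 = 0.927

FS = 0.93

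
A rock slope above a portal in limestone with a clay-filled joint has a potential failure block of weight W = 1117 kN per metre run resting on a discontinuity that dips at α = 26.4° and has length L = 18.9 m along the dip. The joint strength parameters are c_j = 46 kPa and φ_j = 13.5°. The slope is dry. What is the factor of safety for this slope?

FS = 2.23

Resolving the block weight along and normal to the plane and applying the Mohr–Coulomb strength on the joint:
N' = W cosα = 1117·cos26.4° = 1000.5 kN/m
Driving force T = W sinα = 1117·sin26.4° = 496.7 kN/m
Resisting force R = c_j·L + N'·tanφ_j = 46·18.9 + 1000.5·tan13.5° = 869.4 + 240.2 = 1109.6 kN/m
FS = R / T = 1109.6 / 496.7 = 2.234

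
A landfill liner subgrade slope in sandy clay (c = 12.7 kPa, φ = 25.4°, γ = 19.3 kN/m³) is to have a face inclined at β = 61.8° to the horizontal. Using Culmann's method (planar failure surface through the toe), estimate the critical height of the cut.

Culmann's analysis gives the critical failure plane at α_cr = (β + φ)/2 = (61.8 + 25.4)/2 = 43.6°, and the critical height
H_c = (4c/γ) · sinβ cosφ / [1 − cos(β − φ)]
    = (4·12.7/19.3) · sin61.8°·cos25.4° / [1 − cos(36.4°)]
    = 2.632 · 0.8813·0.9033 / [1 − 0.8049]
    = 2.632 · 0.7961 / 0.1951
    = 10.74 m

H_c = 10.74 m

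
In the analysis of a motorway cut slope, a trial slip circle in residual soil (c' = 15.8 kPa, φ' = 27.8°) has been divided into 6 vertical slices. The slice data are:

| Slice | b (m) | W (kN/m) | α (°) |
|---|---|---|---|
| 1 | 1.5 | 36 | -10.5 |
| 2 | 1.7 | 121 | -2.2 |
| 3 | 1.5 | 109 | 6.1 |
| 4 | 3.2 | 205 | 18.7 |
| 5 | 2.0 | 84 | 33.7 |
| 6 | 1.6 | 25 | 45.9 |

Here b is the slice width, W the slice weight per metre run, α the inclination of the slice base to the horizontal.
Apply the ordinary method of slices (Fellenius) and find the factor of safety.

FS = 3.75

Ordinary method of slices: FS = Σ[c'·Δl_i + (W_i cosα_i)·tanφ'] / Σ W_i sinα_i, with Δl_i = b_i / cosα_i.
Slice 1: Δl = 1.5/cos(-10.5°) = 1.526 m; N'_1 = 36·cos(-10.5°) = 35.4; c'Δl = 24.10; W sinα = -6.6
Slice 2: Δl = 1.7/cos(-2.2°) = 1.701 m; N'_2 = 121·cos(-2.2°) = 120.9; c'Δl = 26.88; W sinα = -4.6
Slice 3: Δl = 1.5/cos6.1° = 1.509 m; N'_3 = 109·cos6.1° = 108.4; c'Δl = 23.83; W sinα = 11.6
Slice 4: Δl = 3.2/cos18.7° = 3.378 m; N'_4 = 205·cos18.7° = 194.2; c'Δl = 53.38; W sinα = 65.7
Slice 5: Δl = 2.0/cos33.7° = 2.404 m; N'_5 = 84·cos33.7° = 69.9; c'Δl = 37.98; W sinα = 46.6
Slice 6: Δl = 1.6/cos45.9° = 2.299 m; N'_6 = 25·cos45.9° = 17.4; c'Δl = 36.33; W sinα = 18.0
Σc'Δl = 202.5 kN/m; ΣN' = 546.2 kN/m; ΣW sinα = 130.7 kN/m
Resisting = 202.5 + 546.2·tan27.8° = 202.5 + 288.0 = 490.5 kN/m
FS = 490.5 / 130.7 = 3.754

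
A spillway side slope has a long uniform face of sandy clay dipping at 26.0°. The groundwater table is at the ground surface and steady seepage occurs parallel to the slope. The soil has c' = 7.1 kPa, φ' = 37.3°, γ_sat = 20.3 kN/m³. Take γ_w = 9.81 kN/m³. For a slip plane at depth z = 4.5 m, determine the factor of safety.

FS = 1.00

With seepage parallel to the slope and the water table at the surface, the effective normal stress on the slip plane uses the buoyant unit weight γ' = γ_sat − γ_w while the driving shear stress uses γ_sat:
FS = [c' + γ' z cos²β tanφ'] / [γ_sat z sinβ cosβ]
γ' = 20.3 − 9.81 = 10.49 kN/m³
Numerator = 7.1 + 10.49·4.5·cos²26.0°·tan37.3° = 7.1 + 10.49·4.5·0.8078·0.7618 = 36.150 kPa
Denominator = 20.3·4.5·sin26.0°·cos26.0° = 20.3·4.5·0.4384·0.8988 = 35.992 kPa
FS = 36.150 / 35.992 = 1.004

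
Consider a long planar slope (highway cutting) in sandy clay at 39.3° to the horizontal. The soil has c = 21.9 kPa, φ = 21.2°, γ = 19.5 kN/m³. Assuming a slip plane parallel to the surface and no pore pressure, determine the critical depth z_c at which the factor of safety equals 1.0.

Setting FS = 1.00 in FS = [c + γz cos²β tanφ] / [γz sinβ cosβ] and solving for z:
z = c / [γ cosβ (FS·sinβ − cosβ·tanφ)]
  = 21.9 / [19.5·cos39.3°·(1.00·sin39.3° − cos39.3°·tan21.2°)]
  = 21.9 / [19.5·0.7738·(1.00·0.6334 − 0.7738·0.3879)]
  = 21.9 / 5.0284 = 4.355 m

z_c = 4.36 m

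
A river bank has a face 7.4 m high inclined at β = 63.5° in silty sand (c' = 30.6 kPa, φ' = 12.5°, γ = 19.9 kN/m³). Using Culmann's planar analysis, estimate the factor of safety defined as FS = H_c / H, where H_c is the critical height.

H_c = (4c'/γ) · sinβ cosφ' / [1 − cos(β − φ')]
    = (4·30.6/19.9) · sin63.5°·cos12.5° / [1 − cos51.0°]
    = 6.151 · 0.8737 / 0.3707 = 14.50 m
FS = H_c / H = 14.50 / 7.4 = 1.959

FS = 1.96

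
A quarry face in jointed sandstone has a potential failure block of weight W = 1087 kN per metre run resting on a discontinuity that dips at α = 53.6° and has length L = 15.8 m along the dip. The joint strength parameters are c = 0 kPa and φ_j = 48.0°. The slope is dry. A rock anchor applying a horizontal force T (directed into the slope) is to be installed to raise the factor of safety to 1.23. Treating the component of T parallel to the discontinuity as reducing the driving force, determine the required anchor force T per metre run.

T = 222 kN/m

Resolving forces along and normal to the sliding plane, with the horizontal anchor force T adding T·sinα to the effective normal force and T·cosα acting up the plane against the driving force:
FS = [cL + (W cosα + T sinα) tanφ_j] / [W sinα − T cosα]
Without the anchor: N' = 645.0 kN/m, driving T_d = 874.9 kN/m, resisting R = 0·15.8 + 645.0·tan48.0° = 716.4 kN/m, FS = 0.82.
Setting FS = 1.23 and solving for T:
1.23·(874.9 − T cos53.6°) = 716.4 + T sin53.6°·tan48.0°
T·(sin53.6°·tan48.0° + 1.23·cos53.6°) = 1.23·874.9 − 716.4
T·(0.8049·1.1106 + 1.23·0.5934) = 1076.2 − 716.4 = 359.8
T·1.6238 = 359.8
T = 221.5 kN/m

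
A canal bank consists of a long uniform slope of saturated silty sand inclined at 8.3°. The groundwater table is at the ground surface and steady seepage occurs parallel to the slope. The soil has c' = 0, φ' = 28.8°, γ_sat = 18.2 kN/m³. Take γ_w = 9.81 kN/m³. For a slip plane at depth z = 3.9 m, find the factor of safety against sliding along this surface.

FS = 1.74

With seepage parallel to the slope and the water table at the surface, the effective normal stress on the slip plane uses the buoyant unit weight γ' = γ_sat − γ_w while the driving shear stress uses γ_sat:
FS = [c' + γ' z cos²β tanφ'] / [γ_sat z sinβ cosβ]
(For c' = 0 this reduces to FS = (γ'/γ_sat)·tanφ'/tanβ.)
γ' = 18.2 − 9.81 = 8.39 kN/m³
Numerator = 0.0 + 8.39·3.9·cos²8.3°·tan28.8° = 0.0 + 8.39·3.9·0.9792·0.5498 = 17.614 kPa
Denominator = 18.2·3.9·sin8.3°·cos8.3° = 18.2·3.9·0.1444·0.9895 = 10.139 kPa
FS = 17.614 / 10.139 = 1.737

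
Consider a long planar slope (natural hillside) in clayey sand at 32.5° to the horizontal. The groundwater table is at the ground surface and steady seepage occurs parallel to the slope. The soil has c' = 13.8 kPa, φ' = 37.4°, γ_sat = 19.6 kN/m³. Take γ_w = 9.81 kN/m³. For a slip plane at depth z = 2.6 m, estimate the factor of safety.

FS = 1.20

With seepage parallel to the slope and the water table at the surface, the effective normal stress on the slip plane uses the buoyant unit weight γ' = γ_sat − γ_w while the driving shear stress uses γ_sat:
FS = [c' + γ' z cos²β tanφ'] / [γ_sat z sinβ cosβ]
γ' = 19.6 − 9.81 = 9.79 kN/m³
Numerator = 13.8 + 9.79·2.6·cos²32.5°·tan37.4° = 13.8 + 9.79·2.6·0.7113·0.7646 = 27.643 kPa
Denominator = 19.6·2.6·sin32.5°·cos32.5° = 19.6·2.6·0.5373·0.8434 = 23.093 kPa
FS = 27.643 / 23.093 = 1.197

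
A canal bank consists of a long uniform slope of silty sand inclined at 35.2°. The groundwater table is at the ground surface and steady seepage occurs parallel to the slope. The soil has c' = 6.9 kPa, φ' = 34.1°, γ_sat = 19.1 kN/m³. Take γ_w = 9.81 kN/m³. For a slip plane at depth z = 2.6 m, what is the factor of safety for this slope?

With seepage parallel to the slope and the water table at the surface, the effective normal stress on the slip plane uses the buoyant unit weight γ' = γ_sat − γ_w while the driving shear stress uses γ_sat:
FS = [c' + γ' z cos²β tanφ'] / [γ_sat z sinβ cosβ]
γ' = 19.1 − 9.81 = 9.29 kN/m³
Numerator = 6.9 + 9.29·2.6·cos²35.2°·tan34.1° = 6.9 + 9.29·2.6·0.6677·0.6771 = 17.820 kPa
Denominator = 19.1·2.6·sin35.2°·cos35.2° = 19.1·2.6·0.5764·0.8171 = 23.391 kPa
FS = 17.820 / 23.391 = 0.762

FS = 0.76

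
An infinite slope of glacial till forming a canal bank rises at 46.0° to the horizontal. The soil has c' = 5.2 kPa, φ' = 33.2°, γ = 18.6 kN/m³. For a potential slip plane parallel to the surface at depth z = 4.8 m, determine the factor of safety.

For an infinite slope with a slip plane parallel to the surface (no pore pressure): FS = [c' + γz cos²β tanφ'] / [γz sinβ cosβ].
γz = 18.6·4.8 = 89.28 kN/m²
Numerator = 5.2 + 89.28·cos²46.0°·tan33.2° = 5.2 + 89.28·0.4826·0.6544 = 33.392 kPa
Denominator = 89.28·sin46.0°·cos46.0° = 89.28·0.7193·0.6947 = 44.613 kPa
FS = 33.392 / 44.613 = 0.748

FS = 0.75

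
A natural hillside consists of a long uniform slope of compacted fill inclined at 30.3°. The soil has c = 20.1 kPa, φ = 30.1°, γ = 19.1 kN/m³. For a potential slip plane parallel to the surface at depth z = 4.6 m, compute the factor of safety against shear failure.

FS = 1.52

For an infinite slope with a slip plane parallel to the surface (no pore pressure): FS = [c + γz cos²β tanφ] / [γz sinβ cosβ].
γz = 19.1·4.6 = 87.86 kN/m²
Numerator = 20.1 + 87.86·cos²30.3°·tan30.1° = 20.1 + 87.86·0.7455·0.5797 = 58.066 kPa
Denominator = 87.86·sin30.3°·cos30.3° = 87.86·0.5045·0.8634 = 38.272 kPa
FS = 58.066 / 38.272 = 1.517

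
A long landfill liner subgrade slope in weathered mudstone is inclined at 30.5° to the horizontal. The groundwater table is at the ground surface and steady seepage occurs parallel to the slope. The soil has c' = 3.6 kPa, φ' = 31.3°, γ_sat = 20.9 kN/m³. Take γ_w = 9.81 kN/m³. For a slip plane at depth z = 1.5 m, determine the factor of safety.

FS = 0.81

With seepage parallel to the slope and the water table at the surface, the effective normal stress on the slip plane uses the buoyant unit weight γ' = γ_sat − γ_w while the driving shear stress uses γ_sat:
FS = [c' + γ' z cos²β tanφ'] / [γ_sat z sinβ cosβ]
γ' = 20.9 − 9.81 = 11.09 kN/m³
Numerator = 3.6 + 11.09·1.5·cos²30.5°·tan31.3° = 3.6 + 11.09·1.5·0.7424·0.6080 = 11.109 kPa
Denominator = 20.9·1.5·sin30.5°·cos30.5° = 20.9·1.5·0.5075·0.8616 = 13.710 kPa
FS = 11.109 / 13.710 = 0.810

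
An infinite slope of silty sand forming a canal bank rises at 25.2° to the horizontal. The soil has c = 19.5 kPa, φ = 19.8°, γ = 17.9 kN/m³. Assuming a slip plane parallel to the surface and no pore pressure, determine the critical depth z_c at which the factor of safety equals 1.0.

Setting FS = 1.00 in FS = [c + γz cos²β tanφ] / [γz sinβ cosβ] and solving for z:
z = c / [γ cosβ (FS·sinβ − cosβ·tanφ)]
  = 19.5 / [17.9·cos25.2°·(1.00·sin25.2° − cos25.2°·tan19.8°)]
  = 19.5 / [17.9·0.9048·(1.00·0.4258 − 0.9048·0.3600)]
  = 19.5 / 1.6200 = 12.037 m

z_c = 12.04 m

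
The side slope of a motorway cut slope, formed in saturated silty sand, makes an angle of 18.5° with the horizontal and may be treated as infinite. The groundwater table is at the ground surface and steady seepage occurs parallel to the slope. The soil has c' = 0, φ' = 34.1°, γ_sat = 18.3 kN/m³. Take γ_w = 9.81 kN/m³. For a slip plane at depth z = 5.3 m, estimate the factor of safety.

FS = 0.94

With seepage parallel to the slope and the water table at the surface, the effective normal stress on the slip plane uses the buoyant unit weight γ' = γ_sat − γ_w while the driving shear stress uses γ_sat:
FS = [c' + γ' z cos²β tanφ'] / [γ_sat z sinβ cosβ]
(For c' = 0 this reduces to FS = (γ'/γ_sat)·tanφ'/tanβ.)
γ' = 18.3 − 9.81 = 8.49 kN/m³
Numerator = 0.0 + 8.49·5.3·cos²18.5°·tan34.1° = 0.0 + 8.49·5.3·0.8993·0.6771 = 27.398 kPa
Denominator = 18.3·5.3·sin18.5°·cos18.5° = 18.3·5.3·0.3173·0.9483 = 29.185 kPa
FS = 27.398 / 29.185 = 0.939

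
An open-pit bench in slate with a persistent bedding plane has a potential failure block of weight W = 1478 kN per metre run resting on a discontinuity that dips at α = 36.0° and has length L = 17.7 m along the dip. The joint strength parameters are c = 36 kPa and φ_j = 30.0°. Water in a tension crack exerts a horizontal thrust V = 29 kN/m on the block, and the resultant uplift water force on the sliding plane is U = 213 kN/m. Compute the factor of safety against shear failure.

Resolving the block weight along and normal to the plane and applying the Mohr–Coulomb strength on the joint:
N' = W cosα − U − V sinα = 1478·cos36.0° − 213 − 29·sin36.0° = 965.7 kN/m
Driving force T = W sinα + V cosα = 1478·sin36.0° + 29·cos36.0° = 892.2 kN/m
Resisting force R = c·L + N'·tanφ_j = 36·17.7 + 965.7·tan30.0° = 637.2 + 557.5 = 1194.7 kN/m
FS = R / T = 1194.7 / 892.2 = 1.339

FS = 1.34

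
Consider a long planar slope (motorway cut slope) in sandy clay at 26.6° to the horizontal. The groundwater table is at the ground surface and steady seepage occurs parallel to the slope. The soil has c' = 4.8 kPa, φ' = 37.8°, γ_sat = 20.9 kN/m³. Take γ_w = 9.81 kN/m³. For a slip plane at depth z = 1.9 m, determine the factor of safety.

FS = 1.12

With seepage parallel to the slope and the water table at the surface, the effective normal stress on the slip plane uses the buoyant unit weight γ' = γ_sat − γ_w while the driving shear stress uses γ_sat:
FS = [c' + γ' z cos²β tanφ'] / [γ_sat z sinβ cosβ]
γ' = 20.9 − 9.81 = 11.09 kN/m³
Numerator = 4.8 + 11.09·1.9·cos²26.6°·tan37.8° = 4.8 + 11.09·1.9·0.7995·0.7757 = 17.867 kPa
Denominator = 20.9·1.9·sin26.6°·cos26.6° = 20.9·1.9·0.4478·0.8942 = 15.899 kPa
FS = 17.867 / 15.899 = 1.124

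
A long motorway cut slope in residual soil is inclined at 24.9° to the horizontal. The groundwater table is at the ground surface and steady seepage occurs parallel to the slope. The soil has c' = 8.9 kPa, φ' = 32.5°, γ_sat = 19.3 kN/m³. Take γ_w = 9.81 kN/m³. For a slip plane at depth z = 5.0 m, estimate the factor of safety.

FS = 0.92

With seepage parallel to the slope and the water table at the surface, the effective normal stress on the slip plane uses the buoyant unit weight γ' = γ_sat − γ_w while the driving shear stress uses γ_sat:
FS = [c' + γ' z cos²β tanφ'] / [γ_sat z sinβ cosβ]
γ' = 19.3 − 9.81 = 9.49 kN/m³
Numerator = 8.9 + 9.49·5.0·cos²24.9°·tan32.5° = 8.9 + 9.49·5.0·0.8227·0.6371 = 33.770 kPa
Denominator = 19.3·5.0·sin24.9°·cos24.9° = 19.3·5.0·0.4210·0.9070 = 36.853 kPa
FS = 33.770 / 36.853 = 0.916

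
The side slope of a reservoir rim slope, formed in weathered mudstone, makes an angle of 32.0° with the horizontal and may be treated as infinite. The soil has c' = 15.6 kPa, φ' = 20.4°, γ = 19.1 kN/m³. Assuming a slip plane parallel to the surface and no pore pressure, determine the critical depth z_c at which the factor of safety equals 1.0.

Setting FS = 1.00 in FS = [c' + γz cos²β tanφ'] / [γz sinβ cosβ] and solving for z:
z = c' / [γ cosβ (FS·sinβ − cosβ·tanφ')]
  = 15.6 / [19.1·cos32.0°·(1.00·sin32.0° − cos32.0°·tan20.4°)]
  = 15.6 / [19.1·0.8480·(1.00·0.5299 − 0.8480·0.3719)]
  = 15.6 / 3.4749 = 4.489 m

z_c = 4.49 m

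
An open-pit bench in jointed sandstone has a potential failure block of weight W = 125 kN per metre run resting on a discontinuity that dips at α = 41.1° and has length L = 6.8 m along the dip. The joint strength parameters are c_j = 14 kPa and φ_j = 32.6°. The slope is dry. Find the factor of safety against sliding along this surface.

Resolving the block weight along and normal to the plane and applying the Mohr–Coulomb strength on the joint:
N' = W cosα = 125·cos41.1° = 94.2 kN/m
Driving force T = W sinα = 125·sin41.1° = 82.2 kN/m
Resisting force R = c_j·L + N'·tanφ_j = 14·6.8 + 94.2·tan32.6° = 95.2 + 60.2 = 155.4 kN/m
FS = R / T = 155.4 / 82.2 = 1.892

FS = 1.89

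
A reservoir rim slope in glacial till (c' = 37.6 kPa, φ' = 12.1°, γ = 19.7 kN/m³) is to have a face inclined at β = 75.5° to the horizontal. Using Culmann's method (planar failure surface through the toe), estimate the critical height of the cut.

H_c = 13.09 m

Culmann's analysis gives the critical failure plane at α_cr = (β + φ')/2 = (75.5 + 12.1)/2 = 43.8°, and the critical height
H_c = (4c'/γ) · sinβ cosφ' / [1 − cos(β − φ')]
    = (4·37.6/19.7) · sin75.5°·cos12.1° / [1 − cos(63.4°)]
    = 7.635 · 0.9681·0.9778 / [1 − 0.4478]
    = 7.635 · 0.9466 / 0.5522
    = 13.09 m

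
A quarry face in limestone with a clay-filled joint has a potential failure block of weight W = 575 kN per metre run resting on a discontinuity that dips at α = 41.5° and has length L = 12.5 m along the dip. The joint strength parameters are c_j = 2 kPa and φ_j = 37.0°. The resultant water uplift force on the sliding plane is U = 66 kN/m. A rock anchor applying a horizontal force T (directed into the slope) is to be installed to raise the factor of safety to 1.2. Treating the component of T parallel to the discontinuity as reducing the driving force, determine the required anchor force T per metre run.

Resolving forces along and normal to the sliding plane, with the horizontal anchor force T adding T·sinα to the effective normal force and T·cosα acting up the plane against the driving force:
FS = [c_jL + (W cosα − U + T sinα) tanφ_j] / [W sinα − T cosα]
Without the anchor: N' = 364.6 kN/m, driving T_d = 381.0 kN/m, resisting R = 2·12.5 + 364.6·tan37.0° = 299.8 kN/m, FS = 0.79.
Setting FS = 1.2 and solving for T:
1.2·(381.0 − T cos41.5°) = 299.8 + T sin41.5°·tan37.0°
T·(sin41.5°·tan37.0° + 1.2·cos41.5°) = 1.2·381.0 − 299.8
T·(0.6626·0.7536 + 1.2·0.7490) = 457.2 − 299.8 = 157.4
T·1.3981 = 157.4
T = 112.6 kN/m

T = 113 kN/m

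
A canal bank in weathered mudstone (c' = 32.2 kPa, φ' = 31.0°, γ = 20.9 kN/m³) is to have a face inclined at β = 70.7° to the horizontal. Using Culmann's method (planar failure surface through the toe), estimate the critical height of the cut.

Culmann's analysis gives the critical failure plane at α_cr = (β + φ')/2 = (70.7 + 31.0)/2 = 50.9°, and the critical height
H_c = (4c'/γ) · sinβ cosφ' / [1 − cos(β − φ')]
    = (4·32.2/20.9) · sin70.7°·cos31.0° / [1 − cos(39.7°)]
    = 6.163 · 0.9438·0.8572 / [1 − 0.7694]
    = 6.163 · 0.8090 / 0.2306
    = 21.62 m

H_c = 21.62 m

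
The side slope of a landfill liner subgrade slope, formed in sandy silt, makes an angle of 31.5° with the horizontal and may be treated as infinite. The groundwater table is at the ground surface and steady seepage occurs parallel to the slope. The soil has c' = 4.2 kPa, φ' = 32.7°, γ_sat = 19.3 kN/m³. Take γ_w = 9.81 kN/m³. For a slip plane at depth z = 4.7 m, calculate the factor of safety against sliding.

With seepage parallel to the slope and the water table at the surface, the effective normal stress on the slip plane uses the buoyant unit weight γ' = γ_sat − γ_w while the driving shear stress uses γ_sat:
FS = [c' + γ' z cos²β tanφ'] / [γ_sat z sinβ cosβ]
γ' = 19.3 − 9.81 = 9.49 kN/m³
Numerator = 4.2 + 9.49·4.7·cos²31.5°·tan32.7° = 4.2 + 9.49·4.7·0.7270·0.6420 = 25.017 kPa
Denominator = 19.3·4.7·sin31.5°·cos31.5° = 19.3·4.7·0.5225·0.8526 = 40.412 kPa
FS = 25.017 / 40.412 = 0.619

FS = 0.62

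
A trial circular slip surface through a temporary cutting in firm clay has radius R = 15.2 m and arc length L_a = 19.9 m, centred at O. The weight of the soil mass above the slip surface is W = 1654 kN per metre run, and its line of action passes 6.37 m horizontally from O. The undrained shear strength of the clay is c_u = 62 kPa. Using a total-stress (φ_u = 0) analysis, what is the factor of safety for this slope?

Taking moments about the centre O, the resisting moment is provided by the undrained shear strength acting along the arc:
M_R = c_u·L_a·R = 62·19.90·15.2 = 18753.8 kN·m/m
M_D = W·d = 1654·6.37 = 10536.0 kN·m/m
FS = M_R / M_D = 18753.8 / 10536.0 = 1.780

FS = 1.78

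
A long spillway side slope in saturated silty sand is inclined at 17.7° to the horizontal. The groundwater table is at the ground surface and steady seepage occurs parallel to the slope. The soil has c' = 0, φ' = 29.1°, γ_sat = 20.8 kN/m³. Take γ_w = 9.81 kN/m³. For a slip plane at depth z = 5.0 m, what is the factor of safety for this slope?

With seepage parallel to the slope and the water table at the surface, the effective normal stress on the slip plane uses the buoyant unit weight γ' = γ_sat − γ_w while the driving shear stress uses γ_sat:
FS = [c' + γ' z cos²β tanφ'] / [γ_sat z sinβ cosβ]
(For c' = 0 this reduces to FS = (γ'/γ_sat)·tanφ'/tanβ.)
γ' = 20.8 − 9.81 = 10.99 kN/m³
Numerator = 0.0 + 10.99·5.0·cos²17.7°·tan29.1° = 0.0 + 10.99·5.0·0.9076·0.5566 = 27.758 kPa
Denominator = 20.8·5.0·sin17.7°·cos17.7° = 20.8·5.0·0.3040·0.9527 = 30.123 kPa
FS = 27.758 / 30.123 = 0.921

FS = 0.92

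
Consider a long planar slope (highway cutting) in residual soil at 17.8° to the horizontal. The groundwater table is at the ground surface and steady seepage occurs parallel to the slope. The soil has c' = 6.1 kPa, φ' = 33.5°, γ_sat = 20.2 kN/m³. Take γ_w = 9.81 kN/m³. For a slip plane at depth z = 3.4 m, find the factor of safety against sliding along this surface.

With seepage parallel to the slope and the water table at the surface, the effective normal stress on the slip plane uses the buoyant unit weight γ' = γ_sat − γ_w while the driving shear stress uses γ_sat:
FS = [c' + γ' z cos²β tanφ'] / [γ_sat z sinβ cosβ]
γ' = 20.2 − 9.81 = 10.39 kN/m³
Numerator = 6.1 + 10.39·3.4·cos²17.8°·tan33.5° = 6.1 + 10.39·3.4·0.9066·0.6619 = 27.297 kPa
Denominator = 20.2·3.4·sin17.8°·cos17.8° = 20.2·3.4·0.3057·0.9521 = 19.990 kPa
FS = 27.297 / 19.990 = 1.366

FS = 1.37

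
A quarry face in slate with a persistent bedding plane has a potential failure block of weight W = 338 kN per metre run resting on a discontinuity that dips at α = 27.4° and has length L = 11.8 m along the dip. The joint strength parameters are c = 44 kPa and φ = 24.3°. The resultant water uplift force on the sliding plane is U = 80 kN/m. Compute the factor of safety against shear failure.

FS = 3.98

Resolving the block weight along and normal to the plane and applying the Mohr–Coulomb strength on the joint:
N' = W cosα − U = 338·cos27.4° − 80 = 220.1 kN/m
Driving force T = W sinα = 338·sin27.4° = 155.5 kN/m
Resisting force R = c·L + N'·tanφ = 44·11.8 + 220.1·tan24.3° = 519.2 + 99.4 = 618.6 kN/m
FS = R / T = 618.6 / 155.5 = 3.977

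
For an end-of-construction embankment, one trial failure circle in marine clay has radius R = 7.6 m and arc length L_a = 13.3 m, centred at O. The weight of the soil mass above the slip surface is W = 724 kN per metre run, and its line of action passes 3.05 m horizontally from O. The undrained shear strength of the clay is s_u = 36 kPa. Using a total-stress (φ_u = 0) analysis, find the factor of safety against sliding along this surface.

Taking moments about the centre O, the resisting moment is provided by the undrained shear strength acting along the arc:
M_R = s_u·L_a·R = 36·13.30·7.6 = 3638.9 kN·m/m
M_D = W·d = 724·3.05 = 2208.2 kN·m/m
FS = M_R / M_D = 3638.9 / 2208.2 = 1.648

FS = 1.65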